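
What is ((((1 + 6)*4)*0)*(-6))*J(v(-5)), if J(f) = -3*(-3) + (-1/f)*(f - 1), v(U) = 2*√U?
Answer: 0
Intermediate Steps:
J(f) = 9 - (-1 + f)/f (J(f) = 9 + (-1/f)*(-1 + f) = 9 - (-1 + f)/f)
((((1 + 6)*4)*0)*(-6))*J(v(-5)) = ((((1 + 6)*4)*0)*(-6))*(8 + 1/(2*√(-5))) = (((7*4)*0)*(-6))*(8 + 1/(2*(I*√5))) = ((28*0)*(-6))*(8 + 1/(2*I*√5)) = (0*(-6))*(8 - I*√5/10) = 0*(8 - I*√5/10) = 0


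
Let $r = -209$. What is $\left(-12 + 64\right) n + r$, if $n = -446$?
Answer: $-23401$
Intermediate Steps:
$\left(-12 + 64\right) n + r = \left(-12 + 64\right) \left(-446\right) - 209 = 52 \left(-446\right) - 209 = -23192 - 209 = -23401$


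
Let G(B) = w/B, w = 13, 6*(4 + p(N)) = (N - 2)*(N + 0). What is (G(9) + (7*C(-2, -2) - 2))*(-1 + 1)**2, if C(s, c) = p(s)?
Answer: 0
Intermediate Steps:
p(N) = -4 + N*(-2 + N)/6 (p(N) = -4 + ((N - 2)*(N + 0))/6 = -4 + ((-2 + N)*N)/6 = -4 + (N*(-2 + N))/6 = -4 + N*(-2 + N)/6)
C(s, c) = -4 - s/3 + s**2/6
G(B) = 13/B
(G(9) + (7*C(-2, -2) - 2))*(-1 + 1)**2 = (13/9 + (7*(-4 - 1/3*(-2) + (1/6)*(-2)**2) - 2))*(-1 + 1)**2 = (13*(1/9) + (7*(-4 + 2/3 + (1/6)*4) - 2))*0**2 = (13/9 + (7*(-4 + 2/3 + 2/3) - 2))*0 = (13/9 + (7*(-8/3) - 2))*0 = (13/9 + (-56/3 - 2))*0 = (13/9 - 62/3)*0 = -173/9*0 = 0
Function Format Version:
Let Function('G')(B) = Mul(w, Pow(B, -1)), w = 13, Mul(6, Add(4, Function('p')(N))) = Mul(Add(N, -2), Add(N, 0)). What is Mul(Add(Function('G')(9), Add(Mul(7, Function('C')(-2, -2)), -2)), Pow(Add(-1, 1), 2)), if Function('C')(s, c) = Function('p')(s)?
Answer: 0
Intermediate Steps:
Function('p')(N) = Add(-4, Mul(Rational(1, 6), N, Add(-2, N))) (Function('p')(N) = Add(-4, Mul(Rational(1, 6), Mul(Add(N, -2), Add(N, 0)))) = Add(-4, Mul(Rational(1, 6), Mul(Add(-2, N), N))) = Add(-4, Mul(Rational(1, 6), Mul(N, Add(-2, N)))) = Add(-4, Mul(Rational(1, 6), N, Add(-2, N))))
Function('C')(s, c) = Add(-4, Mul(Rational(-1, 3), s), Mul(Rational(1, 6), Pow(s, 2)))
Function('G')(B) = Mul(13, Pow(B, -1))
Mul(Add(Function('G')(9), Add(Mul(7, Function('C')(-2, -2)), -2)), Pow(Add(-1, 1), 2)) = Mul(Add(Mul(13, Pow(9, -1)), Add(Mul(7, Add(-4, Mul(Rational(-1, 3), -2), Mul(Rational(1, 6), Pow(-2, 2)))), -2)), Pow(Add(-1, 1), 2)) = Mul(Add(Mul(13, Rational(1, 9)), Add(Mul(7, Add(-4, Rational(2, 3), Mul(Rational(1, 6), 4))), -2)), Pow(0, 2)) = Mul(Add(Rational(13, 9), Add(Mul(7, Add(-4, Rational(2, 3), Rational(2, 3))), -2)), 0) = Mul(Add(Rational(13, 9), Add(Mul(7, Rational(-8, 3)), -2)), 0) = Mul(Add(Rational(13, 9), Add(Rational(-56, 3), -2)), 0) = Mul(Add(Rational(13, 9), Rational(-62, 3)), 0) = Mul(Rational(-173, 9), 0) = 0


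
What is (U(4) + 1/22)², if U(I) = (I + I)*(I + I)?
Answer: 1985281/484 ≈ 4101.8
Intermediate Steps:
U(I) = 4*I² (U(I) = (2*I)*(2*I) = 4*I²)
(U(4) + 1/22)² = (4*4² + 1/22)² = (4*16 + 1/22)² = (64 + 1/22)² = (1409/22)² = 1985281/484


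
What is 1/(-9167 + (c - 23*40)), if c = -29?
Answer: -1/10116 ≈ -9.8853e-5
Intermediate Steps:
1/(-9167 + (c - 23*40)) = 1/(-9167 + (-29 - 23*40)) = 1/(-9167 + (-29 - 920)) = 1/(-9167 - 949) = 1/(-10116) = -1/10116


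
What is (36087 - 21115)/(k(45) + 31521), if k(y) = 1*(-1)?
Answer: 19/40 ≈ 0.47500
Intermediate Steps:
k(y) = -1
(36087 - 21115)/(k(45) + 31521) = (36087 - 21115)/(-1 + 31521) = 14972/31520 = 14972*(1/31520) = 19/40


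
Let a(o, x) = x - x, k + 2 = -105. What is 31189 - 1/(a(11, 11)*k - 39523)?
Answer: 1232682848/39523 ≈ 31189.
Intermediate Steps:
k = -107 (k = -2 - 105 = -107)
a(o, x) = 0
31189 - 1/(a(11, 11)*k - 39523) = 31189 - 1/(0*(-107) - 39523) = 31189 - 1/(0 - 39523) = 31189 - 1/(-39523) = 31189 - 1*(-1/39523) = 31189 + 1/39523 = 1232682848/39523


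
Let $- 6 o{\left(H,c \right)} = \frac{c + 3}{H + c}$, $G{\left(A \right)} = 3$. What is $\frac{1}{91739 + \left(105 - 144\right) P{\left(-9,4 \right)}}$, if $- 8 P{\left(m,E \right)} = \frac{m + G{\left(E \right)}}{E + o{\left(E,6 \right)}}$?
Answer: $\frac{77}{7063318} \approx 1.0901 \cdot 10^{-5}$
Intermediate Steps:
$o{\left(H,c \right)} = - \frac{3 + c}{6 \left(H + c\right)}$ ($o{\left(H,c \right)} = - \frac{\left(c + 3\right) \frac{1}{H + c}}{6} = - \frac{\left(3 + c\right) \frac{1}{H + c}}{6} = - \frac{\frac{1}{H + c} \left(3 + c\right)}{6} = - \frac{3 + c}{6 \left(H + c\right)}$)
$P{\left(m,E \right)} = - \frac{3 + m}{8 \left(E - \frac{3}{2 \left(6 + E\right)}\right)}$ ($P{\left(m,E \right)} = - \frac{\left(m + 3\right) \frac{1}{E + \frac{-3 - 6}{6 \left(E + 6\right)}}}{8} = - \frac{\left(3 + m\right) \frac{1}{E + \frac{-3 - 6}{6 \left(6 + E\right)}}}{8} = - \frac{\left(3 + m\right) \frac{1}{E + \frac{1}{6} \frac{1}{6 + E} \left(-9\right)}}{8} = - \frac{\left(3 + m\right) \frac{1}{E - \frac{3}{2 \left(6 + E\right)}}}{8} = - \frac{\frac{1}{E - \frac{3}{2 \left(6 + E\right)}} \left(3 + m\right)}{8} = - \frac{3 + m}{8 \left(E - \frac{3}{2 \left(6 + E\right)}\right)}$)
$\frac{1}{91739 + \left(105 - 144\right) P{\left(-9,4 \right)}} = \frac{1}{91739 + \left(105 - 144\right) \left(- \frac{\left(3 - 9\right) \left(6 + 4\right)}{-12 + 8 \cdot 4 \left(6 + 4\right)}\right)} = \frac{1}{91739 - 39 \left(\left(-1\right) \frac{1}{-12 + 8 \cdot 4 \cdot 10} \left(-6\right) 10\right)} = \frac{1}{91739 - 39 \left(\left(-1\right) \frac{1}{-12 + 320} \left(-6\right) 10\right)} = \frac{1}{91739 - 39 \left(\left(-1\right) \frac{1}{308} \left(-6\right) 10\right)} = \frac{1}{91739 - \frac{585}{77}} = \frac{1}{\frac{7063318}{77}} = \frac{77}{7063318}$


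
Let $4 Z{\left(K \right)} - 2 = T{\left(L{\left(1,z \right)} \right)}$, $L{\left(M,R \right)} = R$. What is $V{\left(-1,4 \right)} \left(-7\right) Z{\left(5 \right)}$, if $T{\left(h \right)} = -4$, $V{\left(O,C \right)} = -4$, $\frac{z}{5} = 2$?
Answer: $-14$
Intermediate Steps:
$z = 10$ ($z = 5 \cdot 2 = 10$)
$Z{\left(K \right)} = - \frac{1}{2}$ ($Z{\left(K \right)} = \frac{1}{2} + \frac{1}{4} \left(-4\right) = \frac{1}{2} - 1 = - \frac{1}{2}$)
$V{\left(-1,4 \right)} \left(-7\right) Z{\left(5 \right)} = \left(-4\right) \left(-7\right) \left(- \frac{1}{2}\right) = 28 \left(- \frac{1}{2}\right) = -14$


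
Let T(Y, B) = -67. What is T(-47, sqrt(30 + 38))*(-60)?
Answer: 4020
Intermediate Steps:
T(-47, sqrt(30 + 38))*(-60) = -67*(-60) = 4020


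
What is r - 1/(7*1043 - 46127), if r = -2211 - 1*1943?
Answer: -161283203/38826 ≈ -4154.0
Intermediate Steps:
r = -4154 (r = -2211 - 1943 = -4154)
r - 1/(7*1043 - 46127) = -4154 - 1/(7*1043 - 46127) = -4154 - 1/(7301 - 46127) = -4154 - 1/(-38826) = -4154 - 1*(-1/38826) = -4154 + 1/38826 = -161283203/38826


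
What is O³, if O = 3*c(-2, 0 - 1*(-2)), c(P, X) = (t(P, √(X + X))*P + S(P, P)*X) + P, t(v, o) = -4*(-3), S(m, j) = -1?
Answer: -592704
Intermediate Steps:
t(v, o) = 12
c(P, X) = -X + 13*P (c(P, X) = (12*P - X) + P = (-X + 12*P) + P = -X + 13*P)
O = -84 (O = 3*(-(0 - 1*(-2)) + 13*(-2)) = 3*(-(0 + 2) - 26) = 3*(-1*2 - 26) = 3*(-2 - 26) = 3*(-28) = -84)
O³ = (-84)³ = -592704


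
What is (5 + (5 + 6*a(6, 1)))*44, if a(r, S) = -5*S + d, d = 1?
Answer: -616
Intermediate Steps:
a(r, S) = 1 - 5*S (a(r, S) = -5*S + 1 = 1 - 5*S)
(5 + (5 + 6*a(6, 1)))*44 = (5 + (5 + 6*(1 - 5*1)))*44 = (5 + (5 + 6*(1 - 5)))*44 = (5 + (5 + 6*(-4)))*44 = (5 + (5 - 24))*44 = (5 - 19)*44 = -14*44 = -616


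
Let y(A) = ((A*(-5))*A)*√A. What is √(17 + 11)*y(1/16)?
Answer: -5*√7/512 ≈ -0.025837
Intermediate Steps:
y(A) = -5*A^(5/2) (y(A) = ((-5*A)*A)*√A = (-5*A²)*√A = -5*A^(5/2))
√(17 + 11)*y(1/16) = √(17 + 11)*(-5*(1/16)^(5/2)) = √28*(-5*(1/16)^(5/2)) = (2*√7)*(-5*1/1024) = (2*√7)*(-5/1024) = -5*√7/512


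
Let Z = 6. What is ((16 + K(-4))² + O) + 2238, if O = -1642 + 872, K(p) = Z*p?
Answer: 1532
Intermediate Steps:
K(p) = 6*p
O = -770
((16 + K(-4))² + O) + 2238 = ((16 + 6*(-4))² - 770) + 2238 = ((16 - 24)² - 770) + 2238 = ((-8)² - 770) + 2238 = (64 - 770) + 2238 = -706 + 2238 = 1532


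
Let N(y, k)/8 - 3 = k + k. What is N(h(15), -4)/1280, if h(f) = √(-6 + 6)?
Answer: -1/32 ≈ -0.031250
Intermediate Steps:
h(f) = 0 (h(f) = √0 = 0)
N(y, k) = 24 + 16*k (N(y, k) = 24 + 8*(k + k) = 24 + 8*(2*k) = 24 + 16*k)
N(h(15), -4)/1280 = (24 + 16*(-4))/1280 = (24 - 64)*(1/1280) = -40*1/1280 = -1/32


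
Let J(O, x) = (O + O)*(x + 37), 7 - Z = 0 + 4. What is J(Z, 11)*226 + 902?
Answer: 65990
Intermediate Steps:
Z = 3 (Z = 7 - (0 + 4) = 7 - 1*4 = 7 - 4 = 3)
J(O, x) = 2*O*(37 + x) (J(O, x) = (2*O)*(37 + x) = 2*O*(37 + x))
J(Z, 11)*226 + 902 = (2*3*(37 + 11))*226 + 902 = (2*3*48)*226 + 902 = 288*226 + 902 = 65088 + 902 = 65990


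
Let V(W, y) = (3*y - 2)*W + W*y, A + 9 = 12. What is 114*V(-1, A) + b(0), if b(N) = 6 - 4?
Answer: -1138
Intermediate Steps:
A = 3 (A = -9 + 12 = 3)
b(N) = 2
V(W, y) = W*y + W*(-2 + 3*y) (V(W, y) = (-2 + 3*y)*W + W*y = W*(-2 + 3*y) + W*y = W*y + W*(-2 + 3*y))
114*V(-1, A) + b(0) = 114*(2*(-1)*(-1 + 2*3)) + 2 = 114*(2*(-1)*(-1 + 6)) + 2 = 114*(2*(-1)*5) + 2 = 114*(-10) + 2 = -1140 + 2 = -1138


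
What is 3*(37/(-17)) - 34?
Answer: -689/17 ≈ -40.529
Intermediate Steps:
3*(37/(-17)) - 34 = 3*(37*(-1/17)) - 34 = 3*(-37/17) - 34 = -111/17 - 34 = -689/17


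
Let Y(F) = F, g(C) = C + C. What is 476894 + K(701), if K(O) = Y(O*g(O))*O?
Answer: 689421096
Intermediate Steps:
g(C) = 2*C
K(O) = 2*O³ (K(O) = (O*(2*O))*O = (2*O²)*O = 2*O³)
476894 + K(701) = 476894 + 2*701³ = 476894 + 2*344472101 = 476894 + 688944202 = 689421096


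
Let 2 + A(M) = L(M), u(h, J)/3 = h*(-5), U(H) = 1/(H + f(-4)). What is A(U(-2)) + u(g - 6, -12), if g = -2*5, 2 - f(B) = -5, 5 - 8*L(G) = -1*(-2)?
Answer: 1907/8 ≈ 238.38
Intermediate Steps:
L(G) = 3/8 (L(G) = 5/8 - (-1)*(-2)/8 = 5/8 - 1/8*2 = 5/8 - 1/4 = 3/8)
f(B) = 7 (f(B) = 2 - 1*(-5) = 2 + 5 = 7)
g = -10
U(H) = 1/(7 + H) (U(H) = 1/(H + 7) = 1/(7 + H))
u(h, J) = -15*h (u(h, J) = 3*(h*(-5)) = 3*(-5*h) = -15*h)
A(M) = -13/8 (A(M) = -2 + 3/8 = -13/8)
A(U(-2)) + u(g - 6, -12) = -13/8 - 15*(-10 - 6) = -13/8 - 15*(-16) = -13/8 + 240 = 1907/8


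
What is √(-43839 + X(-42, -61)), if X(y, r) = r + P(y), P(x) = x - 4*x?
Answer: I*√43774 ≈ 209.22*I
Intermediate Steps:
P(x) = -3*x
X(y, r) = r - 3*y
√(-43839 + X(-42, -61)) = √(-43839 + (-61 - 3*(-42))) = √(-43839 + (-61 + 126)) = √(-43839 + 65) = √(-43774) = I*√43774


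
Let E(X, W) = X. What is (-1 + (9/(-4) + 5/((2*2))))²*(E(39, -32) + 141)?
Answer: 720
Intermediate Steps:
(-1 + (9/(-4) + 5/((2*2))))²*(E(39, -32) + 141) = (-1 + (9/(-4) + 5/((2*2))))²*(39 + 141) = (-1 + (9*(-¼) + 5/4))²*180 = (-1 + (-9/4 + 5*(¼)))²*180 = (-1 + (-9/4 + 5/4))²*180 = (-1 - 1)²*180 = (-2)²*180 = 4*180 = 720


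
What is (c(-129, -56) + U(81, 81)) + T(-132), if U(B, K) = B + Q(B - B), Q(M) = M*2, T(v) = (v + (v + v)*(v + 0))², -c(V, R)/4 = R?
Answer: 1205200961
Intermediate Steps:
c(V, R) = -4*R
T(v) = (v + 2*v²)² (T(v) = (v + (2*v)*v)² = (v + 2*v²)²)
Q(M) = 2*M
U(B, K) = B (U(B, K) = B + 2*(B - B) = B + 2*0 = B + 0 = B)
(c(-129, -56) + U(81, 81)) + T(-132) = (-4*(-56) + 81) + (-132)²*(1 + 2*(-132))² = (224 + 81) + 17424*(1 - 264)² = 305 + 17424*(-263)² = 305 + 17424*69169 = 305 + 1205200656 = 1205200961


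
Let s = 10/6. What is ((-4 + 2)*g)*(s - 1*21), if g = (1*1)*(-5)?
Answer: -580/3 ≈ -193.33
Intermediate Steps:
s = 5/3 (s = 10*(⅙) = 5/3 ≈ 1.6667)
g = -5 (g = 1*(-5) = -5)
((-4 + 2)*g)*(s - 1*21) = ((-4 + 2)*(-5))*(5/3 - 1*21) = (-2*(-5))*(5/3 - 21) = 10*(-58/3) = -580/3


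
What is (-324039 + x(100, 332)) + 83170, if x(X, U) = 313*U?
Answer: -136953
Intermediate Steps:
(-324039 + x(100, 332)) + 83170 = (-324039 + 313*332) + 83170 = (-324039 + 103916) + 83170 = -220123 + 83170 = -136953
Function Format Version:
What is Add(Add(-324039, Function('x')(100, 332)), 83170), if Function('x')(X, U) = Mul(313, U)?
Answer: -136953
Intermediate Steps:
Add(Add(-324039, Function('x')(100, 332)), 83170) = Add(Add(-324039, Mul(313, 332)), 83170) = Add(Add(-324039, 103916), 83170) = Add(-220123, 83170) = -136953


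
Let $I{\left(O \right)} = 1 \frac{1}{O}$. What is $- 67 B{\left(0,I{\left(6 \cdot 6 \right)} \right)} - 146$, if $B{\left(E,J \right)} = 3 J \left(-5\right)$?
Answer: $- \frac{1417}{12} \approx -118.08$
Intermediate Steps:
$I{\left(O \right)} = \frac{1}{O}$
$B{\left(E,J \right)} = - 15 J$
$- 67 B{\left(0,I{\left(6 \cdot 6 \right)} \right)} - 146 = - 67 \left(- \frac{15}{6 \cdot 6}\right) - 146 = - 67 \left(- \frac{15}{36}\right) - 146 = - 67 \left(\left(-15\right) \frac{1}{36}\right) - 146 = \left(-67\right) \left(- \frac{5}{12}\right) - 146 = \frac{335}{12} - 146 = - \frac{1417}{12}$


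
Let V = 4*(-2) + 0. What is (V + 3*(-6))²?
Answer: 676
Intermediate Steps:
V = -8 (V = -8 + 0 = -8)
(V + 3*(-6))² = (-8 + 3*(-6))² = (-8 - 18)² = (-26)² = 676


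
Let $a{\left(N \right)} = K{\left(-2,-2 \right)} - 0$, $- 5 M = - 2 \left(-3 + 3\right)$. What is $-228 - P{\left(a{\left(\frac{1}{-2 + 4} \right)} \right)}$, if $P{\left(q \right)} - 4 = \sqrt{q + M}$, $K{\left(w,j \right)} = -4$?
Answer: $-232 - 2 i \approx -232.0 - 2.0 i$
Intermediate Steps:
$M = 0$ ($M = - \frac{\left(-2\right) \left(-3 + 3\right)}{5} = - \frac{\left(-2\right) 0}{5} = \left(- \frac{1}{5}\right) 0 = 0$)
$a{\left(N \right)} = -4$ ($a{\left(N \right)} = -4 - 0 = -4 + 0 = -4$)
$P{\left(q \right)} = 4 + \sqrt{q}$ ($P{\left(q \right)} = 4 + \sqrt{q + 0} = 4 + \sqrt{q}$)
$-228 - P{\left(a{\left(\frac{1}{-2 + 4} \right)} \right)} = -228 - \left(4 + \sqrt{-4}\right) = -228 - \left(4 + 2 i\right) = -232 - 2 i$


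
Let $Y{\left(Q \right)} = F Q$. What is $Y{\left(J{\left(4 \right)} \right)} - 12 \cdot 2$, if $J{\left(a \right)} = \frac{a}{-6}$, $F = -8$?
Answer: $- \frac{56}{3} \approx -18.667$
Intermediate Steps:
$J{\left(a \right)} = - \frac{a}{6}$ ($J{\left(a \right)} = a \left(- \frac{1}{6}\right) = - \frac{a}{6}$)
$Y{\left(Q \right)} = - 8 Q$
$Y{\left(J{\left(4 \right)} \right)} - 12 \cdot 2 = - 8 \left(\left(- \frac{1}{6}\right) 4\right) - 12 \cdot 2 = \left(-8\right) \left(- \frac{2}{3}\right) - 24 = \frac{16}{3} - 24 = - \frac{56}{3}$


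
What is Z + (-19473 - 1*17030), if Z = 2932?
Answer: -33571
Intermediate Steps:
Z + (-19473 - 1*17030) = 2932 + (-19473 - 1*17030) = 2932 + (-19473 - 17030) = 2932 - 36503 = -33571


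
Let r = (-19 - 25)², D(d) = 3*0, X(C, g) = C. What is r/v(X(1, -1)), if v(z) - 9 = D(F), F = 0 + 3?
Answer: 1936/9 ≈ 215.11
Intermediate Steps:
F = 3
D(d) = 0
v(z) = 9 (v(z) = 9 + 0 = 9)
r = 1936 (r = (-44)² = 1936)
r/v(X(1, -1)) = 1936/9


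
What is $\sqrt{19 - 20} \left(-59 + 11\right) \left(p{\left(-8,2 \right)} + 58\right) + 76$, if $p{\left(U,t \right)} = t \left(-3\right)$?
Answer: $76 - 2496 i \approx 76.0 - 2496.0 i$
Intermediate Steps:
$p{\left(U,t \right)} = - 3 t$
$\sqrt{19 - 20} \left(-59 + 11\right) \left(p{\left(-8,2 \right)} + 58\right) + 76 = \sqrt{19 - 20} \left(-59 + 11\right) \left(\left(-3\right) 2 + 58\right) + 76 = \sqrt{-1} \left(- 48 \left(-6 + 58\right)\right) + 76 = i \left(\left(-48\right) 52\right) + 76 = i \left(-2496\right) + 76 = - 2496 i + 76 = 76 - 2496 i$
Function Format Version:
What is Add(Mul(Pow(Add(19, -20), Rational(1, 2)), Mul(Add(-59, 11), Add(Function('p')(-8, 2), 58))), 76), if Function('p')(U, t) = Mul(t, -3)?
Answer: Add(76, Mul(-2496, I)) ≈ Add(76.000, Mul(-2496.0, I))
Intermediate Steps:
Function('p')(U, t) = Mul(-3, t)
Add(Mul(Pow(Add(19, -20), Rational(1, 2)), Mul(Add(-59, 11), Add(Function('p')(-8, 2), 58))), 76) = Add(Mul(Pow(Add(19, -20), Rational(1, 2)), Mul(Add(-59, 11), Add(Mul(-3, 2), 58))), 76) = Add(Mul(Pow(-1, Rational(1, 2)), Mul(-48, Add(-6, 58))), 76) = Add(Mul(I, Mul(-48, 52)), 76) = Add(Mul(I, -2496), 76) = Add(Mul(-2496, I), 76) = Add(76, Mul(-2496, I))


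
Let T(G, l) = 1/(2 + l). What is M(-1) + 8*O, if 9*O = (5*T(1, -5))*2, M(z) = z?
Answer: -107/27 ≈ -3.9630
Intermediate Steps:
O = -10/27 (O = ((5/(2 - 5))*2)/9 = ((5/(-3))*2)/9 = ((5*(-⅓))*2)/9 = (-5/3*2)/9 = (⅑)*(-10/3) = -10/27 ≈ -0.37037)
M(-1) + 8*O = -1 + 8*(-10/27) = -1 - 80/27 = -107/27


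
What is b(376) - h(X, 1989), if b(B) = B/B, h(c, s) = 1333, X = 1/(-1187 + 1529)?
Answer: -1332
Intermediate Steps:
X = 1/342 ≈ 0.0029240
b(B) = 1
b(376) - h(X, 1989) = 1 - 1*1333 = 1 - 1333 = -1332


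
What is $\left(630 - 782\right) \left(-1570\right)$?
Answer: $238640$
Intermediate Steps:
$\left(630 - 782\right) \left(-1570\right) = \left(-152\right) \left(-1570\right) = 238640$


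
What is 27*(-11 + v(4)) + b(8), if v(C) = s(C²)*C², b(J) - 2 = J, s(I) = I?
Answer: 6625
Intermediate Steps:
b(J) = 2 + J
v(C) = C⁴ (v(C) = C²*C² = C⁴)
27*(-11 + v(4)) + b(8) = 27*(-11 + 4⁴) + (2 + 8) = 27*(-11 + 256) + 10 = 27*245 + 10 = 6615 + 10 = 6625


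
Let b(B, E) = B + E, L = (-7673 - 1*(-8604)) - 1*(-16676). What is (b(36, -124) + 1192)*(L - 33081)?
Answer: -17083296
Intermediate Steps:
L = 17607 (L = (-7673 + 8604) + 16676 = 931 + 16676 = 17607)
(b(36, -124) + 1192)*(L - 33081) = ((36 - 124) + 1192)*(17607 - 33081) = (-88 + 1192)*(-15474) = 1104*(-15474) = -17083296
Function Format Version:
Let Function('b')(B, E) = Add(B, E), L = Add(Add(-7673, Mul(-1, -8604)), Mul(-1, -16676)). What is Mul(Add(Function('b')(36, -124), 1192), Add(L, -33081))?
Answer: -17083296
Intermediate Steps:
L = 17607 (L = Add(Add(-7673, 8604), 16676) = Add(931, 16676) = 17607)
Mul(Add(Function('b')(36, -124), 1192), Add(L, -33081)) = Mul(Add(Add(36, -124), 1192), Add(17607, -33081)) = Mul(Add(-88, 1192), -15474) = Mul(1104, -15474) = -17083296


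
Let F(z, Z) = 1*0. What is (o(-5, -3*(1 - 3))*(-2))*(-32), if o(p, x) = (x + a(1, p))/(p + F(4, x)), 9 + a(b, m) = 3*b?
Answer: 0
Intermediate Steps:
F(z, Z) = 0
a(b, m) = -9 + 3*b
o(p, x) = (-6 + x)/p (o(p, x) = (x + (-9 + 3*1))/(p + 0) = (x + (-9 + 3))/p = (x - 6)/p = (-6 + x)/p)
(o(-5, -3*(1 - 3))*(-2))*(-32) = (((-6 - 3*(1 - 3))/(-5))*(-2))*(-32) = (-(-6 - 3*(-2))/5*(-2))*(-32) = (-(-6 + 6)/5*(-2))*(-32) = (-⅕*0*(-2))*(-32) = (0*(-2))*(-32) = 0*(-32) = 0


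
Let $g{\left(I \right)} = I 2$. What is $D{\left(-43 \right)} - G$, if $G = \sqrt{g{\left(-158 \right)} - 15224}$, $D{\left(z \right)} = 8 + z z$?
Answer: $1857 - 2 i \sqrt{3885} \approx 1857.0 - 124.66 i$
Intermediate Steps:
$D{\left(z \right)} = 8 + z^{2}$
$g{\left(I \right)} = 2 I$
$G = 2 i \sqrt{3885}$ ($G = \sqrt{2 \left(-158\right) - 15224} = \sqrt{-316 - 15224} = \sqrt{-15540} = 2 i \sqrt{3885} \approx 124.66 i$)
$D{\left(-43 \right)} - G = \left(8 + \left(-43\right)^{2}\right) - 2 i \sqrt{3885} = \left(8 + 1849\right) - 2 i \sqrt{3885} = 1857 - 2 i \sqrt{3885}$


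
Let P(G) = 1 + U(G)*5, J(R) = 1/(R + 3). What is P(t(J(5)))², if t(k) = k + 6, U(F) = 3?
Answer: 256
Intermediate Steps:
J(R) = 1/(3 + R)
t(k) = 6 + k
P(G) = 16 (P(G) = 1 + 3*5 = 1 + 15 = 16)
P(t(J(5)))² = 16² = 256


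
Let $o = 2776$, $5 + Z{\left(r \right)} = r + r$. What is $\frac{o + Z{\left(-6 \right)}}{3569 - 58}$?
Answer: $\frac{2759}{3511} \approx 0.78582$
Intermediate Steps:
$Z{\left(r \right)} = -5 + 2 r$ ($Z{\left(r \right)} = -5 + \left(r + r\right) = -5 + 2 r$)
$\frac{o + Z{\left(-6 \right)}}{3569 - 58} = \frac{2776 + \left(-5 + 2 \left(-6\right)\right)}{3569 - 58} = \frac{2776 - 17}{3511} = \left(2776 - 17\right) \frac{1}{3511} = 2759 \cdot \frac{1}{3511} = \frac{2759}{3511}$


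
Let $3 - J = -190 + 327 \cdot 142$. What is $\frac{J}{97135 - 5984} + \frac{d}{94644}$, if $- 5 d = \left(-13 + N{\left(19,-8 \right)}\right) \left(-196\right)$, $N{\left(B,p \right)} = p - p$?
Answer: $- \frac{5528604692}{10783619055} \approx -0.51269$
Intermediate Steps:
$J = -46241$ ($J = 3 - \left(-190 + 327 \cdot 142\right) = 3 - \left(-190 + 46434\right) = 3 - 46244 = -46241$)
$N{\left(B,p \right)} = 0$
$d = - \frac{2548}{5}$ ($d = - \frac{\left(-13 + 0\right) \left(-196\right)}{5} = - \frac{\left(-13\right) \left(-196\right)}{5} = \left(- \frac{1}{5}\right) 2548 = - \frac{2548}{5} \approx -509.6$)
$\frac{J}{97135 - 5984} + \frac{d}{94644} = - \frac{46241}{97135 - 5984} - \frac{2548}{5 \cdot 94644} = - \frac{46241}{91151} - \frac{637}{118305} = - \frac{5528604692}{10783619055}$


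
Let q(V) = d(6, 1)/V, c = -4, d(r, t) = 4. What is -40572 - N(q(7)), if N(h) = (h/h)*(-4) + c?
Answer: -40564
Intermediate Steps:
q(V) = 4/V
N(h) = -8 (N(h) = (h/h)*(-4) - 4 = 1*(-4) - 4 = -4 - 4 = -8)
-40572 - N(q(7)) = -40572 - 1*(-8) = -40572 + 8 = -40564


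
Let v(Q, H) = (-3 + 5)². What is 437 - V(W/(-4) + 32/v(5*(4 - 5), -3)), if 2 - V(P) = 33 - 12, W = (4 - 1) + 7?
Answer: 456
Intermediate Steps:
v(Q, H) = 4 (v(Q, H) = 2² = 4)
W = 10 (W = 3 + 7 = 10)
V(P) = -19 (V(P) = 2 - (33 - 12) = 2 - 1*21 = 2 - 21 = -19)
437 - V(W/(-4) + 32/v(5*(4 - 5), -3)) = 437 - 1*(-19) = 437 + 19 = 456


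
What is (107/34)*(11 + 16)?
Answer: 2889/34 ≈ 84.971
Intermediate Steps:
(107/34)*(11 + 16) = (107*(1/34))*27 = (107/34)*27 = 2889/34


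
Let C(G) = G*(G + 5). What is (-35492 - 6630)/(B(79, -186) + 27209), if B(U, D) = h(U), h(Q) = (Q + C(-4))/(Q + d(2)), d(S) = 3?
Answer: -3454004/2231213 ≈ -1.5480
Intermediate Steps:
C(G) = G*(5 + G)
h(Q) = (-4 + Q)/(3 + Q) (h(Q) = (Q - 4*(5 - 4))/(Q + 3) = (Q - 4*1)/(3 + Q) = (Q - 4)/(3 + Q) = (-4 + Q)/(3 + Q))
B(U, D) = (-4 + U)/(3 + U)
(-35492 - 6630)/(B(79, -186) + 27209) = (-35492 - 6630)/((-4 + 79)/(3 + 79) + 27209) = -42122/(75/82 + 27209) = -42122/2231213/82 = -42122*82/2231213 = -3454004/2231213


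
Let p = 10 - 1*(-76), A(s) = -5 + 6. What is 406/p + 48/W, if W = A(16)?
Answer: 2267/43 ≈ 52.721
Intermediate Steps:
A(s) = 1
W = 1
p = 86 (p = 10 + 76 = 86)
406/p + 48/W = 406/86 + 48/1 = 406*(1/86) + 48*1 = 203/43 + 48 = 2267/43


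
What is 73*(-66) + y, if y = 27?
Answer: -4791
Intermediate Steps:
73*(-66) + y = 73*(-66) + 27 = -4818 + 27 = -4791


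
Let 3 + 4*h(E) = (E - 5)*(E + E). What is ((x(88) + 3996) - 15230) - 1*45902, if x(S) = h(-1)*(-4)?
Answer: -57145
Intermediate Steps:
h(E) = -¾ + E*(-5 + E)/2 (h(E) = -¾ + ((E - 5)*(E + E))/4 = -¾ + ((-5 + E)*(2*E))/4 = -¾ + (2*E*(-5 + E))/4 = -¾ + E*(-5 + E)/2)
x(S) = -9 (x(S) = (-¾ + (½)*(-1)² - 5/2*(-1))*(-4) = (-¾ + (½)*1 + 5/2)*(-4) = (-¾ + ½ + 5/2)*(-4) = (9/4)*(-4) = -9)
((x(88) + 3996) - 15230) - 1*45902 = ((-9 + 3996) - 15230) - 1*45902 = (3987 - 15230) - 45902 = -11243 - 45902 = -57145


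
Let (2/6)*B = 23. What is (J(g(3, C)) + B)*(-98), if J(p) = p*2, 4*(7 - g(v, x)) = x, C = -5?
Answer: -8379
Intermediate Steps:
g(v, x) = 7 - x/4
B = 69 (B = 3*23 = 69)
J(p) = 2*p
(J(g(3, C)) + B)*(-98) = (2*(7 - ¼*(-5)) + 69)*(-98) = (2*(7 + 5/4) + 69)*(-98) = (2*(33/4) + 69)*(-98) = (33/2 + 69)*(-98) = (171/2)*(-98) = -8379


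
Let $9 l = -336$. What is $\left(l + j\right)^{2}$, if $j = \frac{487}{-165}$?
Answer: $\frac{44182609}{27225} \approx 1622.9$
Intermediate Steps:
$l = - \frac{112}{3}$ ($l = \frac{1}{9} \left(-336\right) = - \frac{112}{3} \approx -37.333$)
$j = - \frac{487}{165}$ ($j = 487 \left(- \frac{1}{165}\right) = - \frac{487}{165} \approx -2.9515$)
$\left(l + j\right)^{2} = \left(- \frac{112}{3} - \frac{487}{165}\right)^{2} = \left(- \frac{6647}{165}\right)^{2} = \frac{44182609}{27225}$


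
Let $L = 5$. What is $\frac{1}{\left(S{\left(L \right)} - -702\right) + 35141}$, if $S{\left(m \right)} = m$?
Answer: $\frac{1}{35848} \approx 2.7896 \cdot 10^{-5}$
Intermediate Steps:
$\frac{1}{\left(S{\left(L \right)} - -702\right) + 35141} = \frac{1}{\left(5 - -702\right) + 35141} = \frac{1}{\left(5 + 702\right) + 35141} = \frac{1}{707 + 35141} = \frac{1}{35848}$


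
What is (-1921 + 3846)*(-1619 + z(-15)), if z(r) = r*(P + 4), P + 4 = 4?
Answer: -3232075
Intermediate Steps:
P = 0 (P = -4 + 4 = 0)
z(r) = 4*r (z(r) = r*(0 + 4) = r*4 = 4*r)
(-1921 + 3846)*(-1619 + z(-15)) = (-1921 + 3846)*(-1619 + 4*(-15)) = 1925*(-1619 - 60) = 1925*(-1679) = -3232075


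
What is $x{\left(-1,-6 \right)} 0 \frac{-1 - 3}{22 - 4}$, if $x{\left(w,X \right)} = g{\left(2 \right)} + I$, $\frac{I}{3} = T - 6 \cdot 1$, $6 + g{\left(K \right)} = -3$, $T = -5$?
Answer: $0$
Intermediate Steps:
$g{\left(K \right)} = -9$ ($g{\left(K \right)} = -6 - 3 = -9$)
$I = -33$ ($I = 3 \left(-5 - 6 \cdot 1\right) = 3 \left(-5 - 6\right) = 3 \left(-11\right) = -33$)
$x{\left(w,X \right)} = -42$ ($x{\left(w,X \right)} = -9 - 33 = -42$)
$x{\left(-1,-6 \right)} 0 \frac{-1 - 3}{22 - 4} = \left(-42\right) 0 \frac{-1 - 3}{22 - 4} = 0 \left(- \frac{4}{18}\right) = 0 \left(\left(-4\right) \frac{1}{18}\right) = 0 \left(- \frac{2}{9}\right) = 0$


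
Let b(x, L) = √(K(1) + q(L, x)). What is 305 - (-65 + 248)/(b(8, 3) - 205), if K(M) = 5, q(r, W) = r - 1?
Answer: 4284335/14006 + 61*√7/14006 ≈ 305.90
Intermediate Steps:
q(r, W) = -1 + r
b(x, L) = √(4 + L) (b(x, L) = √(5 + (-1 + L)) = √(4 + L))
305 - (-65 + 248)/(b(8, 3) - 205) = 305 - (-65 + 248)/(√(4 + 3) - 205) = 305 - 183/(√7 - 205) = 305 - 183/(-205 + √7)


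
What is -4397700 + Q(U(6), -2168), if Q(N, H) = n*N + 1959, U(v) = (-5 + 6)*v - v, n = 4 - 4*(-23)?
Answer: -4395741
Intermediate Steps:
n = 96 (n = 4 + 92 = 96)
U(v) = 0 (U(v) = 1*v - v = v - v = 0)
Q(N, H) = 1959 + 96*N (Q(N, H) = 96*N + 1959 = 1959 + 96*N)
-4397700 + Q(U(6), -2168) = -4397700 + (1959 + 96*0) = -4397700 + (1959 + 0) = -4397700 + 1959 = -4395741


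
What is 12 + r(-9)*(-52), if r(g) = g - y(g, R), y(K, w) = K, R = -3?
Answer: 12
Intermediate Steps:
r(g) = 0 (r(g) = g - g = 0)
12 + r(-9)*(-52) = 12 + 0*(-52) = 12 + 0 = 12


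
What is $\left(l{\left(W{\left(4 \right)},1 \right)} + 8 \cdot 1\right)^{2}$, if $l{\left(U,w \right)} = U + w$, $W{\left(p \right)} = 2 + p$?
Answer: $225$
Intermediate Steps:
$\left(l{\left(W{\left(4 \right)},1 \right)} + 8 \cdot 1\right)^{2} = \left(\left(\left(2 + 4\right) + 1\right) + 8 \cdot 1\right)^{2} = \left(\left(6 + 1\right) + 8\right)^{2} = \left(7 + 8\right)^{2} = 15^{2} = 225$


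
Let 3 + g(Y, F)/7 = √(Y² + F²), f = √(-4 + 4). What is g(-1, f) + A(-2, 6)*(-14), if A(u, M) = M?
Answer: -98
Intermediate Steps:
f = 0 (f = √0 = 0)
g(Y, F) = -21 + 7*√(F² + Y²) (g(Y, F) = -21 + 7*√(Y² + F²) = -21 + 7*√(F² + Y²))
g(-1, f) + A(-2, 6)*(-14) = (-21 + 7*√(0² + (-1)²)) + 6*(-14) = (-21 + 7*√(0 + 1)) - 84 = (-21 + 7*√1) - 84 = (-21 + 7*1) - 84 = (-21 + 7) - 84 = -14 - 84 = -98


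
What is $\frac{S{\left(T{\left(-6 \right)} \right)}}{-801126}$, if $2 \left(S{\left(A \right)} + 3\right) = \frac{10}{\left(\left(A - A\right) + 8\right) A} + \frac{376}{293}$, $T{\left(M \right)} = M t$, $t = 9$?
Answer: $\frac{299977}{101403324576} \approx 2.9583 \cdot 10^{-6}$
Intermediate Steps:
$T{\left(M \right)} = 9 M$ ($T{\left(M \right)} = M 9 = 9 M$)
$S{\left(A \right)} = - \frac{691}{293} + \frac{5}{8 A}$ ($S{\left(A \right)} = -3 + \frac{\frac{10}{\left(\left(A - A\right) + 8\right) A} + \frac{376}{293}}{2} = -3 + \frac{\frac{10}{\left(0 + 8\right) A} + 376 \cdot \frac{1}{293}}{2} = -3 + \frac{\frac{10}{8 A} + \frac{376}{293}}{2} = -3 + \frac{10 \frac{1}{8 A} + \frac{376}{293}}{2} = -3 + \frac{\frac{5}{4 A} + \frac{376}{293}}{2} = -3 + \frac{\frac{376}{293} + \frac{5}{4 A}}{2} = -3 + \left(\frac{188}{293} + \frac{5}{8 A}\right) = - \frac{691}{293} + \frac{5}{8 A}$)
$\frac{S{\left(T{\left(-6 \right)} \right)}}{-801126} = \frac{\frac{1}{2344} \frac{1}{9 \left(-6\right)} \left(1465 - 5528 \cdot 9 \left(-6\right)\right)}{-801126} = \frac{1465 - -298512}{2344 \left(-54\right)} \left(- \frac{1}{801126}\right) = \frac{1}{2344} \left(- \frac{1}{54}\right) \left(1465 + 298512\right) \left(- \frac{1}{801126}\right) = \frac{1}{2344} \left(- \frac{1}{54}\right) 299977 \left(- \frac{1}{801126}\right) = \left(- \frac{299977}{126576}\right) \left(- \frac{1}{801126}\right) = \frac{299977}{101403324576}$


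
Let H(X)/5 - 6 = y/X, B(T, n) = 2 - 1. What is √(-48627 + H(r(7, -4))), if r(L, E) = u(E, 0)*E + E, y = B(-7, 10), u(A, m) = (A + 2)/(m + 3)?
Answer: I*√194403/2 ≈ 220.46*I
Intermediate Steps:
B(T, n) = 1
u(A, m) = (2 + A)/(3 + m)
y = 1
r(L, E) = E + E*(⅔ + E/3) (r(L, E) = ((2 + E)/(3 + 0))*E + E = ((2 + E)/3)*E + E = (⅔ + E/3)*E + E = E*(⅔ + E/3) + E = E + E*(⅔ + E/3))
H(X) = 30 + 5/X (H(X) = 30 + 5*(1/X) = 30 + 5/X)
√(-48627 + H(r(7, -4))) = √(-48627 + (30 + 5/(((⅓)*(-4)*(5 - 4))))) = √(-48627 + (30 + 5/(((⅓)*(-4)*1)))) = √(-48627 + (30 + 5/(-4/3))) = √(-48627 + (30 + 5*(-¾))) = √(-48627 + (30 - 15/4)) = √(-48627 + 105/4) = √(-194403/4) = I*√194403/2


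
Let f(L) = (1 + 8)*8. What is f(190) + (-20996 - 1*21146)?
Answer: -42070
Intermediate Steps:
f(L) = 72 (f(L) = 9*8 = 72)
f(190) + (-20996 - 1*21146) = 72 + (-20996 - 1*21146) = 72 + (-20996 - 21146) = 72 - 42142 = -42070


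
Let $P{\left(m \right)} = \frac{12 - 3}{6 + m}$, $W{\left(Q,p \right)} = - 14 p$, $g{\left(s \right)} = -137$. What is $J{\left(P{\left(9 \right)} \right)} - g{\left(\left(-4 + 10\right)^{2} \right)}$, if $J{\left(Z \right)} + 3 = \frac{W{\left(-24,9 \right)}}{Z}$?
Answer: $-76$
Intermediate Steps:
$P{\left(m \right)} = \frac{9}{6 + m}$
$J{\left(Z \right)} = -3 - \frac{126}{Z}$ ($J{\left(Z \right)} = -3 + \frac{\left(-14\right) 9}{Z} = -3 - \frac{126}{Z}$)
$J{\left(P{\left(9 \right)} \right)} - g{\left(\left(-4 + 10\right)^{2} \right)} = \left(-3 - \frac{126}{9 \frac{1}{6 + 9}}\right) - -137 = \left(-3 - \frac{126}{9 \cdot \frac{1}{15}}\right) + 137 = \left(-3 - \frac{126}{\frac{3}{5}}\right) + 137 = \left(-3 - 210\right) + 137 = -213 + 137 = -76$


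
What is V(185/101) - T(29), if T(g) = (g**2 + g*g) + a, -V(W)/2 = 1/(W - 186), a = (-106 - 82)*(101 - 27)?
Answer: 227490432/18601 ≈ 12230.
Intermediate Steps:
a = -13912 (a = -188*74 = -13912)
V(W) = -2/(-186 + W) (V(W) = -2/(W - 186) = -2/(-186 + W))
T(g) = -13912 + 2*g**2 (T(g) = (g**2 + g*g) - 13912 = (g**2 + g**2) - 13912 = 2*g**2 - 13912 = -13912 + 2*g**2)
V(185/101) - T(29) = -2/(-186 + 185/101) - (-13912 + 2*29**2) = -2/(-186 + 185*(1/101)) - (-13912 + 2*841) = -2/(-186 + 185/101) - (-13912 + 1682) = -2/(-18601/101) - 1*(-12230) = -2*(-101/18601) + 12230 = 202/18601 + 12230 = 227490432/18601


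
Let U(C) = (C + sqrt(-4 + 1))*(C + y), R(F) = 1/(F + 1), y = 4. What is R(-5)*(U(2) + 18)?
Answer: -15/2 - 3*I*sqrt(3)/2 ≈ -7.5 - 2.5981*I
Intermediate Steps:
R(F) = 1/(1 + F)
U(C) = (4 + C)*(C + I*sqrt(3)) (U(C) = (C + sqrt(-4 + 1))*(C + 4) = (C + sqrt(-3))*(4 + C) = (C + I*sqrt(3))*(4 + C) = (4 + C)*(C + I*sqrt(3)))
R(-5)*(U(2) + 18) = ((2**2 + 4*2 + 4*I*sqrt(3) + I*2*sqrt(3)) + 18)/(1 - 5) = ((4 + 8 + 4*I*sqrt(3) + 2*I*sqrt(3)) + 18)/(-4) = -((12 + 6*I*sqrt(3)) + 18)/4 = -(30 + 6*I*sqrt(3))/4 = -15/2 - 3*I*sqrt(3)/2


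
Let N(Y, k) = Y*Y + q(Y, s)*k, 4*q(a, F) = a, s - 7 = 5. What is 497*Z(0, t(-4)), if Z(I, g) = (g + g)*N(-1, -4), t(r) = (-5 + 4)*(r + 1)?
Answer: 5964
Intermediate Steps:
s = 12 (s = 7 + 5 = 12)
t(r) = -1 - r (t(r) = -(1 + r) = -1 - r)
q(a, F) = a/4
N(Y, k) = Y**2 + Y*k/4 (N(Y, k) = Y*Y + (Y/4)*k = Y**2 + Y*k/4)
Z(I, g) = 4*g (Z(I, g) = (g + g)*((1/4)*(-1)*(-4 + 4*(-1))) = (2*g)*((1/4)*(-1)*(-4 - 4)) = (2*g)*((1/4)*(-1)*(-8)) = (2*g)*2 = 4*g)
497*Z(0, t(-4)) = 497*(4*(-1 - 1*(-4))) = 497*(4*(-1 + 4)) = 497*(4*3) = 497*12 = 5964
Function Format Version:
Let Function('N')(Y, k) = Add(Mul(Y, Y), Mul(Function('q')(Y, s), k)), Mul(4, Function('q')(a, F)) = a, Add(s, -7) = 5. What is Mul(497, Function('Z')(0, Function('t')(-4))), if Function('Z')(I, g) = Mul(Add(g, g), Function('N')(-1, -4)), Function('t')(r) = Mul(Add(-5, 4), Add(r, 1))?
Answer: 5964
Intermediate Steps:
s = 12 (s = Add(7, 5) = 12)
Function('t')(r) = Add(-1, Mul(-1, r)) (Function('t')(r) = Mul(-1, Add(1, r)) = Add(-1, Mul(-1, r)))
Function('q')(a, F) = Mul(Rational(1, 4), a)
Function('N')(Y, k) = Add(Pow(Y, 2), Mul(Rational(1, 4), Y, k)) (Function('N')(Y, k) = Add(Mul(Y, Y), Mul(Mul(Rational(1, 4), Y), k)) = Add(Pow(Y, 2), Mul(Rational(1, 4), Y, k)))
Function('Z')(I, g) = Mul(4, g) (Function('Z')(I, g) = Mul(Add(g, g), Mul(Rational(1, 4), -1, Add(-4, Mul(4, -1)))) = Mul(Mul(2, g), Mul(Rational(1, 4), -1, Add(-4, -4))) = Mul(Mul(2, g), Mul(Rational(1, 4), -1, -8)) = Mul(Mul(2, g), 2) = Mul(4, g))
Mul(497, Function('Z')(0, Function('t')(-4))) = Mul(497, Mul(4, Add(-1, Mul(-1, -4)))) = Mul(497, Mul(4, Add(-1, 4))) = Mul(497, Mul(4, 3)) = Mul(497, 12) = 5964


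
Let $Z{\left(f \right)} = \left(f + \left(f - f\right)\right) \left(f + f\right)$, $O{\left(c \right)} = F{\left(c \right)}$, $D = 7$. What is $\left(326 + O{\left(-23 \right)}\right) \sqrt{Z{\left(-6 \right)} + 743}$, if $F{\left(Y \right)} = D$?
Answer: $333 \sqrt{815} \approx 9506.5$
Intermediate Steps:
$F{\left(Y \right)} = 7$
$O{\left(c \right)} = 7$
$Z{\left(f \right)} = 2 f^{2}$ ($Z{\left(f \right)} = \left(f + 0\right) 2 f = f 2 f = 2 f^{2}$)
$\left(326 + O{\left(-23 \right)}\right) \sqrt{Z{\left(-6 \right)} + 743} = \left(326 + 7\right) \sqrt{2 \left(-6\right)^{2} + 743} = 333 \sqrt{2 \cdot 36 + 743} = 333 \sqrt{72 + 743} = 333 \sqrt{815}$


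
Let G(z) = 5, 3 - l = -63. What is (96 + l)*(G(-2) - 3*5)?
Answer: -1620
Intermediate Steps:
l = 66 (l = 3 - 1*(-63) = 3 + 63 = 66)
(96 + l)*(G(-2) - 3*5) = (96 + 66)*(5 - 3*5) = 162*(5 - 15) = 162*(-10) = -1620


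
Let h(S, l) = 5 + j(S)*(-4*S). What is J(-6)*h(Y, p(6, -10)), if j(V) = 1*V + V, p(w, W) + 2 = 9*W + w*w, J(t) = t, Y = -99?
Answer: 470418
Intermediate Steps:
p(w, W) = -2 + w**2 + 9*W (p(w, W) = -2 + (9*W + w*w) = -2 + (9*W + w**2) = -2 + (w**2 + 9*W) = -2 + w**2 + 9*W)
j(V) = 2*V (j(V) = V + V = 2*V)
h(S, l) = 5 - 8*S**2 (h(S, l) = 5 + (2*S)*(-4*S) = 5 - 8*S**2)
J(-6)*h(Y, p(6, -10)) = -6*(5 - 8*(-99)**2) = -6*(5 - 8*9801) = -6*(5 - 78408) = -6*(-78403) = 470418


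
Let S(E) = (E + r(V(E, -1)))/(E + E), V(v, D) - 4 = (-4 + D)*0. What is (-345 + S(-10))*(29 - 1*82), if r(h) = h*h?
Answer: 183009/10 ≈ 18301.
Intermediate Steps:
V(v, D) = 4 (V(v, D) = 4 + (-4 + D)*0 = 4 + 0 = 4)
r(h) = h²
S(E) = (16 + E)/(2*E) (S(E) = (E + 4²)/(E + E) = (E + 16)/((2*E)) = (16 + E)*(1/(2*E)) = (16 + E)/(2*E))
(-345 + S(-10))*(29 - 1*82) = (-345 + (½)*(16 - 10)/(-10))*(29 - 1*82) = (-345 + (½)*(-⅒)*6)*(29 - 82) = (-345 - 3/10)*(-53) = -3453/10*(-53) = 183009/10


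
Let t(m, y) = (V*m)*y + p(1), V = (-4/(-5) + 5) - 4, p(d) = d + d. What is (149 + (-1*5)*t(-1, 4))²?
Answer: 30625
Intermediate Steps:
p(d) = 2*d
V = 9/5 (V = (-4*(-⅕) + 5) - 4 = (⅘ + 5) - 4 = 29/5 - 4 = 9/5 ≈ 1.8000)
t(m, y) = 2 + 9*m*y/5 (t(m, y) = (9*m/5)*y + 2*1 = 9*m*y/5 + 2 = 2 + 9*m*y/5)
(149 + (-1*5)*t(-1, 4))² = (149 + (-1*5)*(2 + (9/5)*(-1)*4))² = (149 - 5*(2 - 36/5))² = (149 - 5*(-26/5))² = (149 + 26)² = 175² = 30625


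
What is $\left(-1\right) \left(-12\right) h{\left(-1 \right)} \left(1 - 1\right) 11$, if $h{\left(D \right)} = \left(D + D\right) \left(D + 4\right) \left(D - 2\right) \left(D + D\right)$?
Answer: $0$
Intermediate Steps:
$h{\left(D \right)} = 4 D^{2} \left(-2 + D\right) \left(4 + D\right)$ ($h{\left(D \right)} = 2 D \left(4 + D\right) \left(-2 + D\right) 2 D = 2 D \left(4 + D\right) 2 D \left(-2 + D\right) = 4 D^{2} \left(-2 + D\right) \left(4 + D\right)$)
$\left(-1\right) \left(-12\right) h{\left(-1 \right)} \left(1 - 1\right) 11 = \left(-1\right) \left(-12\right) 4 \left(-1\right)^{2} \left(-8 + \left(-1\right)^{2} + 2 \left(-1\right)\right) \left(1 - 1\right) 11 = 12 \cdot 4 \cdot 1 \left(-8 + 1 - 2\right) 0 \cdot 11 = 12 \cdot 4 \cdot 1 \left(-9\right) 0 \cdot 11 = 12 \left(\left(-36\right) 0\right) 11 = 12 \cdot 0 \cdot 11 = 0 \cdot 11 = 0$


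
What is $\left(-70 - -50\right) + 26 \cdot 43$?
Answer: $1098$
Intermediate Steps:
$\left(-70 - -50\right) + 26 \cdot 43 = \left(-70 + 50\right) + 1118 = -20 + 1118 = 1098$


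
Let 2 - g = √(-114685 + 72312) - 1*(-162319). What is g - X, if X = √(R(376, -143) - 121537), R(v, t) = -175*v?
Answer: -162317 - I*√42373 - I*√187337 ≈ -1.6232e+5 - 638.67*I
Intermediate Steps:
g = -162317 - I*√42373 (g = 2 - (√(-114685 + 72312) - 1*(-162319)) = 2 - (√(-42373) + 162319) = 2 - (I*√42373 + 162319) = 2 - (162319 + I*√42373) = 2 + (-162319 - I*√42373) = -162317 - I*√42373 ≈ -1.6232e+5 - 205.85*I)
X = I*√187337 (X = √(-175*376 - 121537) = √(-65800 - 121537) = √(-187337) = I*√187337 ≈ 432.82*I)
g - X = (-162317 - I*√42373) - I*√187337 = -162317 - I*√42373 - I*√187337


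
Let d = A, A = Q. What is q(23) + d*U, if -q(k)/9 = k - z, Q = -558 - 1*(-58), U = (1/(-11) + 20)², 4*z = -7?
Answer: -96029811/484 ≈ -1.9841e+5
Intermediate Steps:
z = -7/4 (z = (¼)*(-7) = -7/4 ≈ -1.7500)
U = 47961/121 (U = (-1/11 + 20)² = (219/11)² = 47961/121 ≈ 396.37)
Q = -500 (Q = -558 + 58 = -500)
A = -500
d = -500
q(k) = -63/4 - 9*k (q(k) = -9*(k - 1*(-7/4)) = -9*(k + 7/4) = -9*(7/4 + k) = -63/4 - 9*k)
q(23) + d*U = (-63/4 - 9*23) - 500*47961/121 = (-63/4 - 207) - 23980500/121 = -891/4 - 23980500/121 = -96029811/484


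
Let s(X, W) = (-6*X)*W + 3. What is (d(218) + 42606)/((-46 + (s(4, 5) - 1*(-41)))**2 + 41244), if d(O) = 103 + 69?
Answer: 21389/28064 ≈ 0.76215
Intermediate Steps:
s(X, W) = 3 - 6*W*X (s(X, W) = -6*W*X + 3 = 3 - 6*W*X)
d(O) = 172
(d(218) + 42606)/((-46 + (s(4, 5) - 1*(-41)))**2 + 41244) = (172 + 42606)/((-46 + ((3 - 6*5*4) - 1*(-41)))**2 + 41244) = 42778/((-46 + ((3 - 120) + 41))**2 + 41244) = 42778/((-46 + (-117 + 41))**2 + 41244) = 42778/((-46 - 76)**2 + 41244) = 42778/((-122)**2 + 41244) = 42778/(14884 + 41244) = 42778/56128 = 42778*(1/56128) = 21389/28064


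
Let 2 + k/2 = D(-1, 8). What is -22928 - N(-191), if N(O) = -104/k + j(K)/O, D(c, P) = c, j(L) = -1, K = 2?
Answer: -13147679/573 ≈ -22945.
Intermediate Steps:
k = -6 (k = -4 + 2*(-1) = -4 - 2 = -6)
N(O) = 52/3 - 1/O (N(O) = -104/(-6) - 1/O = -104*(-1/6) - 1/O = 52/3 - 1/O)
-22928 - N(-191) = -22928 - (52/3 - 1/(-191)) = -22928 - (52/3 - 1*(-1/191)) = -22928 - (52/3 + 1/191) = -22928 - 1*9935/573 = -22928 - 9935/573 = -13147679/573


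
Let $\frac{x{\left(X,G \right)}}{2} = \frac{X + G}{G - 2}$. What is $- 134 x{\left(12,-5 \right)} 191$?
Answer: $51188$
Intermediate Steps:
$x{\left(X,G \right)} = \frac{2 \left(G + X\right)}{-2 + G}$ ($x{\left(X,G \right)} = 2 \frac{X + G}{G - 2} = 2 \frac{G + X}{-2 + G} = \frac{2 \left(G + X\right)}{-2 + G}$)
$- 134 x{\left(12,-5 \right)} 191 = - 134 \frac{2 \left(-5 + 12\right)}{-2 - 5} \cdot 191 = - 134 \cdot 2 \frac{1}{-7} \cdot 7 \cdot 191 = - 134 \cdot 2 \left(- \frac{1}{7}\right) 7 \cdot 191 = \left(-134\right) \left(-2\right) 191 = 268 \cdot 191 = 51188$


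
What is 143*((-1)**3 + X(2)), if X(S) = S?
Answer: 143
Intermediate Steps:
143*((-1)**3 + X(2)) = 143*((-1)**3 + 2) = 143*(-1 + 2) = 143*1 = 143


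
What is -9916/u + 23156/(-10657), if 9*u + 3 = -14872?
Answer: 606627808/158522875 ≈ 3.8268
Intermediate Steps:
u = -14875/9 (u = -1/3 + (1/9)*(-14872) = -1/3 - 14872/9 = -14875/9 ≈ -1652.8)
-9916/u + 23156/(-10657) = -9916/(-14875/9) + 23156/(-10657) = -9916*(-9/14875) + 23156*(-1/10657) = 89244/14875 - 23156/10657 = 606627808/158522875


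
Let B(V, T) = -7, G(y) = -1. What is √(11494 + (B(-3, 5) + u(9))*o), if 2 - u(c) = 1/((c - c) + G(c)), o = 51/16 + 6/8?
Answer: 7*√937/2 ≈ 107.14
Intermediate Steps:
o = 63/16 (o = 51*(1/16) + 6*(⅛) = 51/16 + ¾ = 63/16 ≈ 3.9375)
u(c) = 3 (u(c) = 2 - 1/((c - c) - 1) = 2 - 1/(0 - 1) = 2 - 1/(-1) = 2 - 1*(-1) = 2 + 1 = 3)
√(11494 + (B(-3, 5) + u(9))*o) = √(11494 + (-7 + 3)*(63/16)) = √(11494 - 4*63/16) = √(11494 - 63/4) = √(45913/4) = 7*√937/2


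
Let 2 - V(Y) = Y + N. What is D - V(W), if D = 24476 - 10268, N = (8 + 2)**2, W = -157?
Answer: 14149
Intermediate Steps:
N = 100 (N = 10**2 = 100)
V(Y) = -98 - Y (V(Y) = 2 - (Y + 100) = 2 - (100 + Y) = 2 + (-100 - Y) = -98 - Y)
D = 14208
D - V(W) = 14208 - (-98 - 1*(-157)) = 14208 - (-98 + 157) = 14208 - 1*59 = 14208 - 59 = 14149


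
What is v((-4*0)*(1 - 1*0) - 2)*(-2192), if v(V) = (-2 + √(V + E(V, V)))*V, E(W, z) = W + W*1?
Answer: -8768 + 4384*I*√6 ≈ -8768.0 + 10739.0*I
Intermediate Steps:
E(W, z) = 2*W (E(W, z) = W + W = 2*W)
v(V) = V*(-2 + √3*√V) (v(V) = (-2 + √(V + 2*V))*V = (-2 + √(3*V))*V = (-2 + √3*√V)*V = V*(-2 + √3*√V))
v((-4*0)*(1 - 1*0) - 2)*(-2192) = (((-4*0)*(1 - 1*0) - 2)*(-2 + √3*√((-4*0)*(1 - 1*0) - 2)))*(-2192) = ((0*(1 + 0) - 2)*(-2 + √3*√(0*(1 + 0) - 2)))*(-2192) = ((0*1 - 2)*(-2 + √3*√(0*1 - 2)))*(-2192) = ((0 - 2)*(-2 + √3*√(0 - 2)))*(-2192) = -2*(-2 + √3*√(-2))*(-2192) = -2*(-2 + √3*(I*√2))*(-2192) = -2*(-2 + I*√6)*(-2192) = (4 - 2*I*√6)*(-2192) = -8768 + 4384*I*√6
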